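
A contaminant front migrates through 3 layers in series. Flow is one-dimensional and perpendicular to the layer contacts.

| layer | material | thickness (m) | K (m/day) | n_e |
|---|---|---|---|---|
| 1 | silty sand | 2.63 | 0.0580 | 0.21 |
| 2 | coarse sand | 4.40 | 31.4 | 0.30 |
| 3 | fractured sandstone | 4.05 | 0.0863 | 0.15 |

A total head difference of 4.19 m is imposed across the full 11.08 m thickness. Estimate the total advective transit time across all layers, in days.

54.7

With flow normal to the layers, continuity requires the same specific discharge q through every layer.
Σ(b_i/K_i) = 2.63/0.0580 + 4.40/31.4 + 4.05/0.0863 = 92.41 d.
q = Δh / Σ(b_i/K_i) = 4.19 / 92.41 = 0.04534 m/day.
In each layer the seepage velocity is v_i = q/n_i, so the layer transit time is t_i = b_i·n_i / q:
  layer 1 (silty sand): t_1 = 2.63 × 0.21 / 0.04534 = 12.18 d
  layer 2 (coarse sand): t_2 = 4.40 × 0.30 / 0.04534 = 29.11 d
  layer 3 (fractured sandstone): t_3 = 4.05 × 0.15 / 0.04534 = 13.40 d
Total t = Σ t_i = 54.69 days.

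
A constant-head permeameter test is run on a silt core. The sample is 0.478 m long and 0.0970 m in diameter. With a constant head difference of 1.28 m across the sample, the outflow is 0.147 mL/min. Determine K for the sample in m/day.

Cross-sectional area A = π·(d/2)² = π × (0.0970/2)² = 0.007390 m².
Convert discharge: 0.147 mL/min = 2.450e-09 m³/s.
Darcy's law rearranged: K = Q·L / (A·Δh) = 2.450e-09 × 0.478 / (0.007390 × 1.28) = 1.238e-07 m/s = 0.01070 m/day.

0.0107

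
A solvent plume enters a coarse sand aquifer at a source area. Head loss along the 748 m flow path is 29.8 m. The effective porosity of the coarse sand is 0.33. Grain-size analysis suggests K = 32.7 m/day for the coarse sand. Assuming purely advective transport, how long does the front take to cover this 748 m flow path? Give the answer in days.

Hydraulic gradient i = Δh / L = 29.8 / 748 = 0.03984.
Darcy flux q = K · i = 32.70 × 0.03984 = 1.303 m/day.
Seepage velocity v = q / n_e = 1.303 / 0.33 = 3.948 m/day.
Travel time t = L / v = 748 / 3.948 = 189.5 days.

189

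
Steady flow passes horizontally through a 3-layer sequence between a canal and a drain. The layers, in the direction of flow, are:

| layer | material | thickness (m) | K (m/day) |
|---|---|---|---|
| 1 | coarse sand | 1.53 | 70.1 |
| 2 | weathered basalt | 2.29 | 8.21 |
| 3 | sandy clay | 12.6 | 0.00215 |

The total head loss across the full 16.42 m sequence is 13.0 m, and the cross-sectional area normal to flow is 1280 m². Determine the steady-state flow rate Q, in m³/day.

Flow is perpendicular to layering, so the layers act in series and the equivalent K is the thickness-weighted harmonic mean.
Total thickness L = 1.53 + 2.29 + 12.6 = 16.42 m.
Σ(b_i/K_i) = 1.53/70.1 + 2.29/8.21 + 12.6/0.00215 = 5861 d.
K_eq = L / Σ(b_i/K_i) = 16.42 / 5861 = 0.002802 m/day.
Q = K_eq · A · (Δh/L) = 0.002802 × 1280 × (13.0/16.42) = 2.839 m³/day.

2.84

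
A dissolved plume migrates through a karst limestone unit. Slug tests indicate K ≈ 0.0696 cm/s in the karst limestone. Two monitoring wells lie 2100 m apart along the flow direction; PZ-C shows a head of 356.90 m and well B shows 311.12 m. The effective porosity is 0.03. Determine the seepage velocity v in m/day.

43.7

Convert K: 0.0696 cm/s × 864 = 60.13 m/day.
Hydraulic gradient i = (356.90 − 311.12) / 2100 = 45.78 / 2100 = 0.02180.
Darcy flux q = K · i = 60.13 × 0.02180 = 1.311 m/day.
Seepage velocity v = q / n_e = 1.311 / 0.03 = 43.70 m/day.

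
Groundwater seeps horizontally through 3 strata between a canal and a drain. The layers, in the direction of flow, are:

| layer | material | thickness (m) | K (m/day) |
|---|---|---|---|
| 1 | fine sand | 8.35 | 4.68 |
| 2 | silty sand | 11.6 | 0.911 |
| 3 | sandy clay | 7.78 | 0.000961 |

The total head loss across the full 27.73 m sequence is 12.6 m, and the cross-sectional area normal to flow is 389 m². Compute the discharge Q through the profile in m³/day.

0.604

Flow is perpendicular to layering, so the layers act in series and the equivalent K is the thickness-weighted harmonic mean.
Total thickness L = 8.35 + 11.6 + 7.78 = 27.73 m.
Σ(b_i/K_i) = 8.35/4.68 + 11.6/0.911 + 7.78/0.000961 = 8110 d.
K_eq = L / Σ(b_i/K_i) = 27.73 / 8110 = 0.003419 m/day.
Q = K_eq · A · (Δh/L) = 0.003419 × 389 × (12.6/27.73) = 0.6043 m³/day.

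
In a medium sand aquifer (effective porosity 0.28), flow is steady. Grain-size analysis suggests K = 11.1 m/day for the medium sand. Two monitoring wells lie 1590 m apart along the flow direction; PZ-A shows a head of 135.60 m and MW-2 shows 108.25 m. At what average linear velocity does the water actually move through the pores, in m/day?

0.682

Hydraulic gradient i = (135.60 − 108.25) / 1590 = 27.35 / 1590 = 0.01720.
Darcy flux q = K · i = 11.10 × 0.01720 = 0.1909 m/day.
Seepage velocity v = q / n_e = 0.1909 / 0.28 = 0.6819 m/day.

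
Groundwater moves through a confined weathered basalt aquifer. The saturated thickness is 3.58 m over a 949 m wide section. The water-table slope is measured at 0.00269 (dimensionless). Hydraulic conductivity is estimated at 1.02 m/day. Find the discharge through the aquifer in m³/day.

Cross-sectional area A = 949 × 3.58 = 3397 m².
Hydraulic gradient i = 0.00269.
Darcy's law: Q = K · A · i = 1.020 × 3397 × 0.002690 = 9.322 m³/day.

9.32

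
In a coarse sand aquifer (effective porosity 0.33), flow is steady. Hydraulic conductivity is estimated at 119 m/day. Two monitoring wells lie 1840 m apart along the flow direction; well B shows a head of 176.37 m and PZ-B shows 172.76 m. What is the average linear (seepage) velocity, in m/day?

Hydraulic gradient i = (176.37 − 172.76) / 1840 = 3.61 / 1840 = 0.001962.
Darcy flux q = K · i = 119.0 × 0.001962 = 0.2335 m/day.
Seepage velocity v = q / n_e = 0.2335 / 0.33 = 0.7075 m/day.

0.707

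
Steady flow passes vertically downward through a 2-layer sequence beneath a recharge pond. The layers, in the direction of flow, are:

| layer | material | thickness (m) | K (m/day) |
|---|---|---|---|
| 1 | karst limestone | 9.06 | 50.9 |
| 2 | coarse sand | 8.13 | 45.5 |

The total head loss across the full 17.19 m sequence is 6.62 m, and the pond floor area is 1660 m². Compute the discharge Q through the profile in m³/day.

30800

Flow is perpendicular to layering, so the layers act in series and the equivalent K is the thickness-weighted harmonic mean.
Total thickness L = 9.06 + 8.13 = 17.19 m.
Σ(b_i/K_i) = 9.06/50.9 + 8.13/45.5 = 0.3567 d.
K_eq = L / Σ(b_i/K_i) = 17.19 / 0.3567 = 48.19 m/day.
Q = K_eq · A · (Δh/L) = 48.19 × 1660 × (6.62/17.19) = 30810 m³/day.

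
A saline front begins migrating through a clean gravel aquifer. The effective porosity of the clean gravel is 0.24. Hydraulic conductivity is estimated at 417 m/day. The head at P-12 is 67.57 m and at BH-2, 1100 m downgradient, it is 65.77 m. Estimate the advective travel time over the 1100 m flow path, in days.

387

Hydraulic gradient i = (67.57 − 65.77) / 1100 = 1.8 / 1100 = 0.001636.
Darcy flux q = K · i = 417.0 × 0.001636 = 0.6824 m/day.
Seepage velocity v = q / n_e = 0.6824 / 0.24 = 2.843 m/day.
Travel time t = L / v = 1100 / 2.843 = 386.9 days.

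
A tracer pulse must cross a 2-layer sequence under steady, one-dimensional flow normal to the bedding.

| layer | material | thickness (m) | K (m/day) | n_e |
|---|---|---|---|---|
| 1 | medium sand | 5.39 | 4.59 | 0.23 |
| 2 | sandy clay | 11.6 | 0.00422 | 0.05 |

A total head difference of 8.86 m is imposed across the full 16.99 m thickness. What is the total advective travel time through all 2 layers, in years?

1.55

With flow normal to the layers, continuity requires the same specific discharge q through every layer.
Σ(b_i/K_i) = 5.39/4.59 + 11.6/0.00422 = 2750 d.
q = Δh / Σ(b_i/K_i) = 8.86 / 2750 = 0.003222 m/day.
In each layer the seepage velocity is v_i = q/n_i, so the layer transit time is t_i = b_i·n_i / q:
  layer 1 (medium sand): t_1 = 5.39 × 0.23 / 0.003222 = 384.8 d
  layer 2 (sandy clay): t_2 = 11.6 × 0.05 / 0.003222 = 180.0 d
Total t = Σ t_i = 564.8 days = 1.546 years.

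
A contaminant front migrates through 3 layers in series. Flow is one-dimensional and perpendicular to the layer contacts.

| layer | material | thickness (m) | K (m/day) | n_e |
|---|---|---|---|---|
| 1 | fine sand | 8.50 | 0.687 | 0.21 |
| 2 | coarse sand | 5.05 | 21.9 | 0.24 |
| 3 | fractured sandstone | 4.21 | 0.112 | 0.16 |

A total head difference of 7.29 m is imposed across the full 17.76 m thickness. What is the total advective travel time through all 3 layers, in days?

25.3

With flow normal to the layers, continuity requires the same specific discharge q through every layer.
Σ(b_i/K_i) = 8.50/0.687 + 5.05/21.9 + 4.21/0.112 = 50.19 d.
q = Δh / Σ(b_i/K_i) = 7.29 / 50.19 = 0.1452 m/day.
In each layer the seepage velocity is v_i = q/n_i, so the layer transit time is t_i = b_i·n_i / q:
  layer 1 (fine sand): t_1 = 8.50 × 0.21 / 0.1452 = 12.29 d
  layer 2 (coarse sand): t_2 = 5.05 × 0.24 / 0.1452 = 8.345 d
  layer 3 (fractured sandstone): t_3 = 4.21 × 0.16 / 0.1452 = 4.638 d
Total t = Σ t_i = 25.27 days.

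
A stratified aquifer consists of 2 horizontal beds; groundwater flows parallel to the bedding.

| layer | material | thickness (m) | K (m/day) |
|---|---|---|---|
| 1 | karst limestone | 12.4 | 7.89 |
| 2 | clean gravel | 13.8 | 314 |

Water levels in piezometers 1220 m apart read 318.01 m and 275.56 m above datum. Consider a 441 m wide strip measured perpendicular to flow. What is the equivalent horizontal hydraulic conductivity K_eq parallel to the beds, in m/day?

Flow is parallel to layering, so each bed carries its own Darcy discharge and the transmissivities add.
Σ(K_i·b_i) = 7.89×12.4 + 314×13.8 = 4431 m²/day.
Total thickness b = 26.20 m, so K_eq = Σ(K_i·b_i)/b = 169.1 m/day.

169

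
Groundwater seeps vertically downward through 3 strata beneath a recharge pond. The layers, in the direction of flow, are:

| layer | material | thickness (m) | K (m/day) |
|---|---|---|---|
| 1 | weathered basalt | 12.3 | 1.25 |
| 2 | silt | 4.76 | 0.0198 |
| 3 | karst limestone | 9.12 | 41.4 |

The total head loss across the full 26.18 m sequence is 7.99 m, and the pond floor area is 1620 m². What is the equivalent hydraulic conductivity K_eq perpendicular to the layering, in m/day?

0.105

Flow is perpendicular to layering, so the layers act in series and the equivalent K is the thickness-weighted harmonic mean.
Total thickness L = 12.3 + 4.76 + 9.12 = 26.18 m.
Σ(b_i/K_i) = 12.3/1.25 + 4.76/0.0198 + 9.12/41.4 = 250.5 d.
K_eq = L / Σ(b_i/K_i) = 26.18 / 250.5 = 0.1045 m/day.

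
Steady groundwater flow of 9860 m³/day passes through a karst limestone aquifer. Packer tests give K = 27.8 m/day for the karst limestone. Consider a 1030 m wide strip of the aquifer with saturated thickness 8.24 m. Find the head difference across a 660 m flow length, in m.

Cross-sectional area A = 1030 × 8.24 = 8487 m².
From Q = K·A·i, i = Q / (K·A) = 9860 / (27.80 × 8487) = 0.04179.
Head loss Δh = i · L = 0.04179 × 660 = 27.58 m.

27.6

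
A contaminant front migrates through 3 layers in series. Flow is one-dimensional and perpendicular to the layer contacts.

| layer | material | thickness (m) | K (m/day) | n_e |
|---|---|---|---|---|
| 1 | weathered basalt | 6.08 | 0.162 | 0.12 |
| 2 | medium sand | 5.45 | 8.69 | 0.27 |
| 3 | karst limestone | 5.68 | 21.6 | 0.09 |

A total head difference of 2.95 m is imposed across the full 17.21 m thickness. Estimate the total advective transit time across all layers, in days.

With flow normal to the layers, continuity requires the same specific discharge q through every layer.
Σ(b_i/K_i) = 6.08/0.162 + 5.45/8.69 + 5.68/21.6 = 38.42 d.
q = Δh / Σ(b_i/K_i) = 2.95 / 38.42 = 0.07678 m/day.
In each layer the seepage velocity is v_i = q/n_i, so the layer transit time is t_i = b_i·n_i / q:
  layer 1 (weathered basalt): t_1 = 6.08 × 0.12 / 0.07678 = 9.502 d
  layer 2 (medium sand): t_2 = 5.45 × 0.27 / 0.07678 = 19.16 d
  layer 3 (karst limestone): t_3 = 5.68 × 0.09 / 0.07678 = 6.658 d
Total t = Σ t_i = 35.33 days.

35.3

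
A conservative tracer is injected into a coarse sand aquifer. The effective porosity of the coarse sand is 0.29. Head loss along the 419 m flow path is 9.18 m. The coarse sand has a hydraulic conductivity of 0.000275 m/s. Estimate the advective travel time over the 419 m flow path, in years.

0.639

Convert K: 0.000275 m/s × 86400 = 23.76 m/day.
Hydraulic gradient i = Δh / L = 9.18 / 419 = 0.02191.
Darcy flux q = K · i = 23.76 × 0.02191 = 0.5206 m/day.
Seepage velocity v = q / n_e = 0.5206 / 0.29 = 1.795 m/day.
Travel time t = L / v = 419 / 1.795 = 233.4 days = 0.6391 years.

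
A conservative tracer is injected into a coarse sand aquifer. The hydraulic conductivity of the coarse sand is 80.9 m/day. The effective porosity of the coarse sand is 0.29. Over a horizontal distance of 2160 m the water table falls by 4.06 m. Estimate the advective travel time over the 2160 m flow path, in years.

Hydraulic gradient i = Δh / L = 4.06 / 2160 = 0.001880.
Darcy flux q = K · i = 80.90 × 0.001880 = 0.1521 m/day.
Seepage velocity v = q / n_e = 0.1521 / 0.29 = 0.5244 m/day.
Travel time t = L / v = 2160 / 0.5244 = 4119 days = 11.28 years.

11.3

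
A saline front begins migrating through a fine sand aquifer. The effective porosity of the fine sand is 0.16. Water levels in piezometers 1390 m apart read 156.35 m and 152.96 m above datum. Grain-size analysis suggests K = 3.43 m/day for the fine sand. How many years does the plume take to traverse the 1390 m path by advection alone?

Hydraulic gradient i = (156.35 − 152.96) / 1390 = 3.39 / 1390 = 0.002439.
Darcy flux q = K · i = 3.430 × 0.002439 = 0.008365 m/day.
Seepage velocity v = q / n_e = 0.008365 / 0.16 = 0.05228 m/day.
Travel time t = L / v = 1390 / 0.05228 = 26586 days = 72.79 years.

72.8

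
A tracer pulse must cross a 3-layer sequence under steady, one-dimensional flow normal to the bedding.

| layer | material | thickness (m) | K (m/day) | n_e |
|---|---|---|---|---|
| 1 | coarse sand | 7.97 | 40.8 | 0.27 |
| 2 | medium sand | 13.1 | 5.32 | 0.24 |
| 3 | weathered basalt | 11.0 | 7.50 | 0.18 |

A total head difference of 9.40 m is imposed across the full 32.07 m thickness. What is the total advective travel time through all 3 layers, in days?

3.19

With flow normal to the layers, continuity requires the same specific discharge q through every layer.
Σ(b_i/K_i) = 7.97/40.8 + 13.1/5.32 + 11.0/7.50 = 4.124 d.
q = Δh / Σ(b_i/K_i) = 9.40 / 4.124 = 2.279 m/day.
In each layer the seepage velocity is v_i = q/n_i, so the layer transit time is t_i = b_i·n_i / q:
  layer 1 (coarse sand): t_1 = 7.97 × 0.27 / 2.279 = 0.9442 d
  layer 2 (medium sand): t_2 = 13.1 × 0.24 / 2.279 = 1.379 d
  layer 3 (weathered basalt): t_3 = 11.0 × 0.18 / 2.279 = 0.8688 d
Total t = Σ t_i = 3.192 days.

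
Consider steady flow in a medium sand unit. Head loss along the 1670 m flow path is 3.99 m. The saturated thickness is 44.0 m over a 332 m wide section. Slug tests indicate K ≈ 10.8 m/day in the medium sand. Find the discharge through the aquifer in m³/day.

377

Cross-sectional area A = 332 × 44.0 = 14608 m².
Hydraulic gradient i = Δh / L = 3.99 / 1670 = 0.002389.
Darcy's law: Q = K · A · i = 10.80 × 14608 × 0.002389 = 376.9 m³/day.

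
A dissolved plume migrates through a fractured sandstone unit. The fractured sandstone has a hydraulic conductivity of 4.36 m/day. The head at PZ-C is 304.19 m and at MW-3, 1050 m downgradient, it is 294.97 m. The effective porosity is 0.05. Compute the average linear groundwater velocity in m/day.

0.766

Hydraulic gradient i = (304.19 − 294.97) / 1050 = 9.22 / 1050 = 0.008781.
Darcy flux q = K · i = 4.360 × 0.008781 = 0.03828 m/day.
Seepage velocity v = q / n_e = 0.03828 / 0.05 = 0.7657 m/day.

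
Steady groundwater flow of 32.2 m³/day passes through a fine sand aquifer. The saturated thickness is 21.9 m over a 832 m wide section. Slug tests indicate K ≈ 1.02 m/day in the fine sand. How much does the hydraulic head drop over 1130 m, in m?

1.96

Cross-sectional area A = 832 × 21.9 = 18221 m².
From Q = K·A·i, i = Q / (K·A) = 32.2 / (1.020 × 18221) = 0.001733.
Head loss Δh = i · L = 0.001733 × 1130 = 1.958 m.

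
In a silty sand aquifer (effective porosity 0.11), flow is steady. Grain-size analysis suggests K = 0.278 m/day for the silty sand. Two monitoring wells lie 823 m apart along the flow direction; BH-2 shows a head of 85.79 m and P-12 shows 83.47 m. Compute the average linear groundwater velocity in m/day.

Hydraulic gradient i = (85.79 − 83.47) / 823 = 2.32 / 823 = 0.002819.
Darcy flux q = K · i = 0.2780 × 0.002819 = 0.0007837 m/day.
Seepage velocity v = q / n_e = 0.0007837 / 0.11 = 0.007124 m/day.

0.00712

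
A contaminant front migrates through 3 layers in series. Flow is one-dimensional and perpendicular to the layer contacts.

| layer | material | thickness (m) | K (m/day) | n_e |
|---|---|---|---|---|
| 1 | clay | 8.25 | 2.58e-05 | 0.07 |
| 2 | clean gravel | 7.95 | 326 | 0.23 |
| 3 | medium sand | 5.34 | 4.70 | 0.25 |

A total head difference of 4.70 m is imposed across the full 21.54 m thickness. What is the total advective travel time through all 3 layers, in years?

697

With flow normal to the layers, continuity requires the same specific discharge q through every layer.
Σ(b_i/K_i) = 8.25/2.58e-05 + 7.95/326 + 5.34/4.70 = 3.198e+05 d.
q = Δh / Σ(b_i/K_i) = 4.70 / 3.198e+05 = 1.470e-05 m/day.
In each layer the seepage velocity is v_i = q/n_i, so the layer transit time is t_i = b_i·n_i / q:
  layer 1 (clay): t_1 = 8.25 × 0.07 / 1.470e-05 = 39291 d
  layer 2 (clean gravel): t_2 = 7.95 × 0.23 / 1.470e-05 = 1.244e+05 d
  layer 3 (medium sand): t_3 = 5.34 × 0.25 / 1.470e-05 = 90828 d
Total t = Σ t_i = 2.545e+05 days = 696.8 years.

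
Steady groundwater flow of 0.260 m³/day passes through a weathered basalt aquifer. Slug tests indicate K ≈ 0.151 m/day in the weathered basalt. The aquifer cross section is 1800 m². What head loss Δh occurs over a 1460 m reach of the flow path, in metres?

From Q = K·A·i, i = Q / (K·A) = 0.260 / (0.1510 × 1800) = 0.0009566.
Head loss Δh = i · L = 0.0009566 × 1460 = 1.397 m.

1.40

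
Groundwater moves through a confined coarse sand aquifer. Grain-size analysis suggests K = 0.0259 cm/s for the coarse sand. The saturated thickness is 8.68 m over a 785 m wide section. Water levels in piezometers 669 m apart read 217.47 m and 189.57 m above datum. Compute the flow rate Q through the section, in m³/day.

Convert K: 0.0259 cm/s × 864 = 22.38 m/day.
Cross-sectional area A = 785 × 8.68 = 6814 m².
Hydraulic gradient i = (217.47 − 189.57) / 669 = 27.9 / 669 = 0.04170.
Darcy's law: Q = K · A · i = 22.38 × 6814 × 0.04170 = 6359 m³/day.

6360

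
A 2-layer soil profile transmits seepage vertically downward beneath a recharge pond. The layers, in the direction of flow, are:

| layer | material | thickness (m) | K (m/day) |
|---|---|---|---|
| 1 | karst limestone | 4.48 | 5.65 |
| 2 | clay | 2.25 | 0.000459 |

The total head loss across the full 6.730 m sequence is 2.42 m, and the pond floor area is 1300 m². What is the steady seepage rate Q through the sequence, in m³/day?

Flow is perpendicular to layering, so the layers act in series and the equivalent K is the thickness-weighted harmonic mean.
Total thickness L = 4.48 + 2.25 = 6.730 m.
Σ(b_i/K_i) = 4.48/5.65 + 2.25/0.000459 = 4903 d.
K_eq = L / Σ(b_i/K_i) = 6.730 / 4903 = 0.001373 m/day.
Q = K_eq · A · (Δh/L) = 0.001373 × 1300 × (2.42/6.730) = 0.6417 m³/day.

0.642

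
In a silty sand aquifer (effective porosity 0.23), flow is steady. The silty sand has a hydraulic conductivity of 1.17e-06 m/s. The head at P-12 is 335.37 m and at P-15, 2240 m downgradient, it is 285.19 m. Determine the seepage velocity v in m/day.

Convert K: 1.17e-06 m/s × 86400 = 0.1011 m/day.
Hydraulic gradient i = (335.37 − 285.19) / 2240 = 50.18 / 2240 = 0.02240.
Darcy flux q = K · i = 0.1011 × 0.02240 = 0.002265 m/day.
Seepage velocity v = q / n_e = 0.002265 / 0.23 = 0.009846 m/day.

0.00985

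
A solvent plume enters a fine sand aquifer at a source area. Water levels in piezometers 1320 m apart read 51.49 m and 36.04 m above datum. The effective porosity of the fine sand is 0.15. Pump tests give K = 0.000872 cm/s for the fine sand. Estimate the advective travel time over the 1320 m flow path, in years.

Convert K: 0.000872 cm/s × 864 = 0.7534 m/day.
Hydraulic gradient i = (51.49 − 36.04) / 1320 = 15.45 / 1320 = 0.01170.
Darcy flux q = K · i = 0.7534 × 0.01170 = 0.008818 m/day.
Seepage velocity v = q / n_e = 0.008818 / 0.15 = 0.05879 m/day.
Travel time t = L / v = 1320 / 0.05879 = 22453 days = 61.47 years.

61.5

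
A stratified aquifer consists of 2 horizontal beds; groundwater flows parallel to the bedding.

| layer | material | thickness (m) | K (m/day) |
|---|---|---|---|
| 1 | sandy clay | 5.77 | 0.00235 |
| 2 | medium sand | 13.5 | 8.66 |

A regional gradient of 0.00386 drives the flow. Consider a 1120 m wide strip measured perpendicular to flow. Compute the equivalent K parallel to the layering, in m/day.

6.07

Flow is parallel to layering, so each bed carries its own Darcy discharge and the transmissivities add.
Σ(K_i·b_i) = 0.00235×5.77 + 8.66×13.5 = 116.9 m²/day.
Total thickness b = 19.27 m, so K_eq = Σ(K_i·b_i)/b = 6.068 m/day.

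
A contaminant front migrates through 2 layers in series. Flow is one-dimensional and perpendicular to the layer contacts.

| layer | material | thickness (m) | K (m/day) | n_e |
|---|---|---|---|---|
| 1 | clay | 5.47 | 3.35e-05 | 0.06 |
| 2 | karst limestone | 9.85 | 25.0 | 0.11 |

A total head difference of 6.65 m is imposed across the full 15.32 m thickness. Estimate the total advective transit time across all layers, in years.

94.9

With flow normal to the layers, continuity requires the same specific discharge q through every layer.
Σ(b_i/K_i) = 5.47/3.35e-05 + 9.85/25.0 = 1.633e+05 d.
q = Δh / Σ(b_i/K_i) = 6.65 / 1.633e+05 = 4.073e-05 m/day.
In each layer the seepage velocity is v_i = q/n_i, so the layer transit time is t_i = b_i·n_i / q:
  layer 1 (clay): t_1 = 5.47 × 0.06 / 4.073e-05 = 8059 d
  layer 2 (karst limestone): t_2 = 9.85 × 0.11 / 4.073e-05 = 26604 d
Total t = Σ t_i = 34663 days = 94.90 years.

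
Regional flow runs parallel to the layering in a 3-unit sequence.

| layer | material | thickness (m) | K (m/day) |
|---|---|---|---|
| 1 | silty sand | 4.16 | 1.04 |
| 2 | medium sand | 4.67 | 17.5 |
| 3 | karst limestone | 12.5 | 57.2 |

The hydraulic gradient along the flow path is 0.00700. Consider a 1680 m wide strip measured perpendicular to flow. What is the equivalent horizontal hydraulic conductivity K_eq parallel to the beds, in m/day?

Flow is parallel to layering, so each bed carries its own Darcy discharge and the transmissivities add.
Σ(K_i·b_i) = 1.04×4.16 + 17.5×4.67 + 57.2×12.5 = 801.1 m²/day.
Total thickness b = 21.33 m, so K_eq = Σ(K_i·b_i)/b = 37.56 m/day.

37.6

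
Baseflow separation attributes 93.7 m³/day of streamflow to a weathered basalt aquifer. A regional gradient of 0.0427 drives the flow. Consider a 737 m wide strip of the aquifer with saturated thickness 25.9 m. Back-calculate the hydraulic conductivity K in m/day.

Cross-sectional area A = 737 × 25.9 = 19088 m².
Hydraulic gradient i = 0.0427.
From Q = K·A·i, K = Q / (A·i) = 93.7 / (19088 × 0.04270) = 0.1150 m/day.

0.115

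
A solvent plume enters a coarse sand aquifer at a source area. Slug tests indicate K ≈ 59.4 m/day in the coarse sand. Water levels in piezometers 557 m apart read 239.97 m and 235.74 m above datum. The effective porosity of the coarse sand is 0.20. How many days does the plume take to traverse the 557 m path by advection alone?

247

Hydraulic gradient i = (239.97 − 235.74) / 557 = 4.23 / 557 = 0.007594.
Darcy flux q = K · i = 59.40 × 0.007594 = 0.4511 m/day.
Seepage velocity v = q / n_e = 0.4511 / 0.20 = 2.255 m/day.
Travel time t = L / v = 557 / 2.255 = 247.0 days.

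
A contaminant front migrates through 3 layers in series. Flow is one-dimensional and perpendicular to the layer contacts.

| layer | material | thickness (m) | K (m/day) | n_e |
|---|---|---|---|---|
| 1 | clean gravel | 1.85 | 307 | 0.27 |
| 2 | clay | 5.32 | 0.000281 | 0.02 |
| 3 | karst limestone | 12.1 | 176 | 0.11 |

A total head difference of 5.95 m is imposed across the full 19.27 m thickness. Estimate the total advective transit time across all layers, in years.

With flow normal to the layers, continuity requires the same specific discharge q through every layer.
Σ(b_i/K_i) = 1.85/307 + 5.32/0.000281 + 12.1/176 = 18932 d.
q = Δh / Σ(b_i/K_i) = 5.95 / 18932 = 0.0003143 m/day.
In each layer the seepage velocity is v_i = q/n_i, so the layer transit time is t_i = b_i·n_i / q:
  layer 1 (clean gravel): t_1 = 1.85 × 0.27 / 0.0003143 = 1589 d
  layer 2 (clay): t_2 = 5.32 × 0.02 / 0.0003143 = 338.6 d
  layer 3 (karst limestone): t_3 = 12.1 × 0.11 / 0.0003143 = 4235 d
Total t = Σ t_i = 6163 days = 16.87 years.

16.9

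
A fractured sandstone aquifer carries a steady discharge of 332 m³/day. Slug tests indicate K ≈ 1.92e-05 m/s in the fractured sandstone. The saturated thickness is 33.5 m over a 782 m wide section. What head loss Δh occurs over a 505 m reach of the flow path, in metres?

3.86

Convert K: 1.92e-05 m/s × 86400 = 1.659 m/day.
Cross-sectional area A = 782 × 33.5 = 26197 m².
From Q = K·A·i, i = Q / (K·A) = 332 / (1.659 × 26197) = 0.007640.
Head loss Δh = i · L = 0.007640 × 505 = 3.858 m.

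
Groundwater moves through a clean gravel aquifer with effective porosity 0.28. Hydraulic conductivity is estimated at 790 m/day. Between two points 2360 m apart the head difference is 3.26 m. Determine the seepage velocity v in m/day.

3.90

Hydraulic gradient i = Δh / L = 3.26 / 2360 = 0.001381.
Darcy flux q = K · i = 790.0 × 0.001381 = 1.091 m/day.
Seepage velocity v = q / n_e = 1.091 / 0.28 = 3.897 m/day.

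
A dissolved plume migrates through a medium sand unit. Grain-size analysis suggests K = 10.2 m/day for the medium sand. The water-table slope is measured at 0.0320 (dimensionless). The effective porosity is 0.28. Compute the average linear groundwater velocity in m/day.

1.17

Hydraulic gradient i = 0.0320.
Darcy flux q = K · i = 10.20 × 0.03200 = 0.3264 m/day.
Seepage velocity v = q / n_e = 0.3264 / 0.28 = 1.166 m/day.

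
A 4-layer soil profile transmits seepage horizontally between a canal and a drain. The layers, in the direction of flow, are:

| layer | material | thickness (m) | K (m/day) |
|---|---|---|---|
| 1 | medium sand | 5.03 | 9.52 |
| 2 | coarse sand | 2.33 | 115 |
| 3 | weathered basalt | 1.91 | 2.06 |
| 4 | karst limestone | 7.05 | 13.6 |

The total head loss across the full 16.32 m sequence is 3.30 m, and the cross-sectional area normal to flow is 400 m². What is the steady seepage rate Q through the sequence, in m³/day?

Flow is perpendicular to layering, so the layers act in series and the equivalent K is the thickness-weighted harmonic mean.
Total thickness L = 5.03 + 2.33 + 1.91 + 7.05 = 16.32 m.
Σ(b_i/K_i) = 5.03/9.52 + 2.33/115 + 1.91/2.06 + 7.05/13.6 = 1.994 d.
K_eq = L / Σ(b_i/K_i) = 16.32 / 1.994 = 8.184 m/day.
Q = K_eq · A · (Δh/L) = 8.184 × 400 × (3.30/16.32) = 661.9 m³/day.

662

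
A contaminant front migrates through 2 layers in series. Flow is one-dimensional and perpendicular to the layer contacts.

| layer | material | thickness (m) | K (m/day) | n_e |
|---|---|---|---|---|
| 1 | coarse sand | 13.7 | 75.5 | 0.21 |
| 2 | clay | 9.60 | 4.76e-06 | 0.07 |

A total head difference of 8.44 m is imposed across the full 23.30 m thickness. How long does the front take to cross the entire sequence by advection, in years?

With flow normal to the layers, continuity requires the same specific discharge q through every layer.
Σ(b_i/K_i) = 13.7/75.5 + 9.60/4.76e-06 = 2.017e+06 d.
q = Δh / Σ(b_i/K_i) = 8.44 / 2.017e+06 = 4.185e-06 m/day.
In each layer the seepage velocity is v_i = q/n_i, so the layer transit time is t_i = b_i·n_i / q:
  layer 1 (coarse sand): t_1 = 13.7 × 0.21 / 4.185e-06 = 6.875e+05 d
  layer 2 (clay): t_2 = 9.60 × 0.07 / 4.185e-06 = 1.606e+05 d
Total t = Σ t_i = 8.481e+05 days = 2322 years.

2320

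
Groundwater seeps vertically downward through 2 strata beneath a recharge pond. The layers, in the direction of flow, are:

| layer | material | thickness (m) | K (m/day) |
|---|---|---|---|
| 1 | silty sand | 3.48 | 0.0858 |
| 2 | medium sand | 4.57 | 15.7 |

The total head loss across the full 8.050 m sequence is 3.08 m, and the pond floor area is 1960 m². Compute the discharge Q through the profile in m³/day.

Flow is perpendicular to layering, so the layers act in series and the equivalent K is the thickness-weighted harmonic mean.
Total thickness L = 3.48 + 4.57 = 8.050 m.
Σ(b_i/K_i) = 3.48/0.0858 + 4.57/15.7 = 40.85 d.
K_eq = L / Σ(b_i/K_i) = 8.050 / 40.85 = 0.1971 m/day.
Q = K_eq · A · (Δh/L) = 0.1971 × 1960 × (3.08/8.050) = 147.8 m³/day.

148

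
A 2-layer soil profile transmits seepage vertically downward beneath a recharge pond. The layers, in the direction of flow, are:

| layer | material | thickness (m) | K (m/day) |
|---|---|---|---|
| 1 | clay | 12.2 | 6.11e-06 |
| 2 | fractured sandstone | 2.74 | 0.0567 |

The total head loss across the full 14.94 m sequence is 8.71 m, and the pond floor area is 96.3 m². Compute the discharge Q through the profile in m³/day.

Flow is perpendicular to layering, so the layers act in series and the equivalent K is the thickness-weighted harmonic mean.
Total thickness L = 12.2 + 2.74 = 14.94 m.
Σ(b_i/K_i) = 12.2/6.11e-06 + 2.74/0.0567 = 1.997e+06 d.
K_eq = L / Σ(b_i/K_i) = 14.94 / 1.997e+06 = 7.482e-06 m/day.
Q = K_eq · A · (Δh/L) = 7.482e-06 × 96.3 × (8.71/14.94) = 0.0004201 m³/day.

0.000420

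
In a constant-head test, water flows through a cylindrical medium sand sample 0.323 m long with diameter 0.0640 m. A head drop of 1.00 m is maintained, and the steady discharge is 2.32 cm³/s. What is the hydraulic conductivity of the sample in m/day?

Cross-sectional area A = π·(d/2)² = π × (0.0640/2)² = 0.003217 m².
Convert discharge: 2.32 cm³/s = 2.320e-06 m³/s.
Darcy's law rearranged: K = Q·L / (A·Δh) = 2.320e-06 × 0.323 / (0.003217 × 1.00) = 0.0002329 m/s = 20.13 m/day.

20.1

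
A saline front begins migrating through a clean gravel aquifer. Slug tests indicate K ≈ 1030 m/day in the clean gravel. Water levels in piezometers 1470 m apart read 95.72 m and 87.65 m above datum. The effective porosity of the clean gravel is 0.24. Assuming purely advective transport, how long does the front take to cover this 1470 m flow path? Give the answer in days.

62.4

Hydraulic gradient i = (95.72 − 87.65) / 1470 = 8.07 / 1470 = 0.005490.
Darcy flux q = K · i = 1030 × 0.005490 = 5.654 m/day.
Seepage velocity v = q / n_e = 5.654 / 0.24 = 23.56 m/day.
Travel time t = L / v = 1470 / 23.56 = 62.39 days.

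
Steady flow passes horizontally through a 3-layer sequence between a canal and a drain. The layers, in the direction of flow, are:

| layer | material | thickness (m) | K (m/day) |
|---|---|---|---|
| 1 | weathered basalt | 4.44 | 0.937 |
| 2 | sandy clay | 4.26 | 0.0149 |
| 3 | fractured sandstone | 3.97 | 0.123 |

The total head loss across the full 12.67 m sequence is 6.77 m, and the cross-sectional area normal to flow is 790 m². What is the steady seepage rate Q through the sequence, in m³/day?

16.6

Flow is perpendicular to layering, so the layers act in series and the equivalent K is the thickness-weighted harmonic mean.
Total thickness L = 4.44 + 4.26 + 3.97 = 12.67 m.
Σ(b_i/K_i) = 4.44/0.937 + 4.26/0.0149 + 3.97/0.123 = 322.9 d.
K_eq = L / Σ(b_i/K_i) = 12.67 / 322.9 = 0.03924 m/day.
Q = K_eq · A · (Δh/L) = 0.03924 × 790 × (6.77/12.67) = 16.56 m³/day.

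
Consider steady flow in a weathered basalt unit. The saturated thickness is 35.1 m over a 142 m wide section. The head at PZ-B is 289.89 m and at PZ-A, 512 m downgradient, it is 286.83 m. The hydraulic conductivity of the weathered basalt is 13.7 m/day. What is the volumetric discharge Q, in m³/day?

408

Cross-sectional area A = 142 × 35.1 = 4984 m².
Hydraulic gradient i = (289.89 − 286.83) / 512 = 3.06 / 512 = 0.005977.
Darcy's law: Q = K · A · i = 13.70 × 4984 × 0.005977 = 408.1 m³/day.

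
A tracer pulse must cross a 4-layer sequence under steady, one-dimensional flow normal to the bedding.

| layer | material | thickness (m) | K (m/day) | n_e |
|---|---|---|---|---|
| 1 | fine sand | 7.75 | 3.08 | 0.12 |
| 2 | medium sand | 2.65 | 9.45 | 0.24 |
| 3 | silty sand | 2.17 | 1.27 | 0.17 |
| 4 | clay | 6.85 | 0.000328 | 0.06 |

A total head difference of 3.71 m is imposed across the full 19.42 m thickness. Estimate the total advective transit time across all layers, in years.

36.2

With flow normal to the layers, continuity requires the same specific discharge q through every layer.
Σ(b_i/K_i) = 7.75/3.08 + 2.65/9.45 + 2.17/1.27 + 6.85/0.000328 = 20889 d.
q = Δh / Σ(b_i/K_i) = 3.71 / 20889 = 0.0001776 m/day.
In each layer the seepage velocity is v_i = q/n_i, so the layer transit time is t_i = b_i·n_i / q:
  layer 1 (fine sand): t_1 = 7.75 × 0.12 / 0.0001776 = 5236 d
  layer 2 (medium sand): t_2 = 2.65 × 0.24 / 0.0001776 = 3581 d
  layer 3 (silty sand): t_3 = 2.17 × 0.17 / 0.0001776 = 2077 d
  layer 4 (clay): t_4 = 6.85 × 0.06 / 0.0001776 = 2314 d
Total t = Σ t_i = 13208 days = 36.16 years.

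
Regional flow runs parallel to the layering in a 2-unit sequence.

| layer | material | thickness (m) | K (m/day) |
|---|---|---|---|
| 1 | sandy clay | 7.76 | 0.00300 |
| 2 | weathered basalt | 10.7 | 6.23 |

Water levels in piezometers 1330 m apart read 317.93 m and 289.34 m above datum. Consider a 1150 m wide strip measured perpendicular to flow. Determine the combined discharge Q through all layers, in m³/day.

Flow is parallel to layering, so each bed carries its own Darcy discharge and the transmissivities add.
Σ(K_i·b_i) = 0.00300×7.76 + 6.23×10.7 = 66.68 m²/day.
Hydraulic gradient i = (317.93 − 289.34) / 1330 = 28.59 / 1330 = 0.02150.
Q = Σ(K_i·b_i) · W · i = 66.68 × 1150 × 0.02150 = 1648 m³/day.

1650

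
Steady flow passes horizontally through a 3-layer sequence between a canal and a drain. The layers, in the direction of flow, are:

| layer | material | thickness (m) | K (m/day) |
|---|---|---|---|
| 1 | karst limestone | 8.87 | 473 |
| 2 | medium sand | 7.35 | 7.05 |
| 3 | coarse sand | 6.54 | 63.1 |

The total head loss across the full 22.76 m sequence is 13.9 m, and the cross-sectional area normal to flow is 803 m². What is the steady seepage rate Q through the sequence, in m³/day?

9580

Flow is perpendicular to layering, so the layers act in series and the equivalent K is the thickness-weighted harmonic mean.
Total thickness L = 8.87 + 7.35 + 6.54 = 22.76 m.
Σ(b_i/K_i) = 8.87/473 + 7.35/7.05 + 6.54/63.1 = 1.165 d.
K_eq = L / Σ(b_i/K_i) = 22.76 / 1.165 = 19.54 m/day.
Q = K_eq · A · (Δh/L) = 19.54 × 803 × (13.9/22.76) = 9581 m³/day.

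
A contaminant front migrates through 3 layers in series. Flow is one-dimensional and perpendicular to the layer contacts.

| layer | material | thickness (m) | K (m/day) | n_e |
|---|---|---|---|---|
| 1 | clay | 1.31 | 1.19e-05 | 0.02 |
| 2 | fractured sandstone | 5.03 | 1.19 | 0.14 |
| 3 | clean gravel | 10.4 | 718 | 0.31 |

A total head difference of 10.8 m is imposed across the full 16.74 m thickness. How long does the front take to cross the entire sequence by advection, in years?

110

With flow normal to the layers, continuity requires the same specific discharge q through every layer.
Σ(b_i/K_i) = 1.31/1.19e-05 + 5.03/1.19 + 10.4/718 = 1.101e+05 d.
q = Δh / Σ(b_i/K_i) = 10.8 / 1.101e+05 = 9.810e-05 m/day.
In each layer the seepage velocity is v_i = q/n_i, so the layer transit time is t_i = b_i·n_i / q:
  layer 1 (clay): t_1 = 1.31 × 0.02 / 9.810e-05 = 267.1 d
  layer 2 (fractured sandstone): t_2 = 5.03 × 0.14 / 9.810e-05 = 7178 d
  layer 3 (clean gravel): t_3 = 10.4 × 0.31 / 9.810e-05 = 32863 d
Total t = Σ t_i = 40309 days = 110.4 years.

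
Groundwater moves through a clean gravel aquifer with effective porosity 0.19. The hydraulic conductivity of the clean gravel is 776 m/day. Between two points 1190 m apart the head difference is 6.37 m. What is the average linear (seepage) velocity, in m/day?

21.9

Hydraulic gradient i = Δh / L = 6.37 / 1190 = 0.005353.
Darcy flux q = K · i = 776.0 × 0.005353 = 4.154 m/day.
Seepage velocity v = q / n_e = 4.154 / 0.19 = 21.86 m/day.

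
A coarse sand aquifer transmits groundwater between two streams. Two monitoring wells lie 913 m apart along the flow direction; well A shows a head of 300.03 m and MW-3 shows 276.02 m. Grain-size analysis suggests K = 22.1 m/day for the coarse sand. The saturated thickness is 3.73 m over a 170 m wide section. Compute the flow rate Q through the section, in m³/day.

Cross-sectional area A = 170 × 3.73 = 634.1 m².
Hydraulic gradient i = (300.03 − 276.02) / 913 = 24.01 / 913 = 0.02630.
Darcy's law: Q = K · A · i = 22.10 × 634.1 × 0.02630 = 368.5 m³/day.

369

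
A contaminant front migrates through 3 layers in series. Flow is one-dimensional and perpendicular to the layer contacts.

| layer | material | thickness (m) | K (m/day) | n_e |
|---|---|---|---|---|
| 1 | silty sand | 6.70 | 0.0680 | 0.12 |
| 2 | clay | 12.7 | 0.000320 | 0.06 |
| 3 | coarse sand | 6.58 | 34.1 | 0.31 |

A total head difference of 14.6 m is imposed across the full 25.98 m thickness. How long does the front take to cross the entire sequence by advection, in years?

26.9

With flow normal to the layers, continuity requires the same specific discharge q through every layer.
Σ(b_i/K_i) = 6.70/0.0680 + 12.7/0.000320 + 6.58/34.1 = 39786 d.
q = Δh / Σ(b_i/K_i) = 14.6 / 39786 = 0.0003670 m/day.
In each layer the seepage velocity is v_i = q/n_i, so the layer transit time is t_i = b_i·n_i / q:
  layer 1 (silty sand): t_1 = 6.70 × 0.12 / 0.0003670 = 2191 d
  layer 2 (clay): t_2 = 12.7 × 0.06 / 0.0003670 = 2077 d
  layer 3 (coarse sand): t_3 = 6.58 × 0.31 / 0.0003670 = 5559 d
Total t = Σ t_i = 9826 days = 26.90 years.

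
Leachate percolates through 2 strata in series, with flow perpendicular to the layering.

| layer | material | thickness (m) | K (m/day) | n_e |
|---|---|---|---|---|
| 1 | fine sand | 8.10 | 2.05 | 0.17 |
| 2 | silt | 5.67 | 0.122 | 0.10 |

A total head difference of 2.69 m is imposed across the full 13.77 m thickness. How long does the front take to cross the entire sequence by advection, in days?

With flow normal to the layers, continuity requires the same specific discharge q through every layer.
Σ(b_i/K_i) = 8.10/2.05 + 5.67/0.122 = 50.43 d.
q = Δh / Σ(b_i/K_i) = 2.69 / 50.43 = 0.05334 m/day.
In each layer the seepage velocity is v_i = q/n_i, so the layer transit time is t_i = b_i·n_i / q:
  layer 1 (fine sand): t_1 = 8.10 × 0.17 / 0.05334 = 25.81 d
  layer 2 (silt): t_2 = 5.67 × 0.10 / 0.05334 = 10.63 d
Total t = Σ t_i = 36.44 days.

36.4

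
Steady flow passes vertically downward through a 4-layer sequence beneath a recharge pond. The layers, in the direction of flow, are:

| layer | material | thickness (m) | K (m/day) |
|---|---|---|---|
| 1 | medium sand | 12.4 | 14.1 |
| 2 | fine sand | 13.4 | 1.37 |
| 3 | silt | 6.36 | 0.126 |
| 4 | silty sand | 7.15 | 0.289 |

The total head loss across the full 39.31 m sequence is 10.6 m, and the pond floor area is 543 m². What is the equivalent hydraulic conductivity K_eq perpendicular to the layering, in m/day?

Flow is perpendicular to layering, so the layers act in series and the equivalent K is the thickness-weighted harmonic mean.
Total thickness L = 12.4 + 13.4 + 6.36 + 7.15 = 39.31 m.
Σ(b_i/K_i) = 12.4/14.1 + 13.4/1.37 + 6.36/0.126 + 7.15/0.289 = 85.88 d.
K_eq = L / Σ(b_i/K_i) = 39.31 / 85.88 = 0.4577 m/day.

0.458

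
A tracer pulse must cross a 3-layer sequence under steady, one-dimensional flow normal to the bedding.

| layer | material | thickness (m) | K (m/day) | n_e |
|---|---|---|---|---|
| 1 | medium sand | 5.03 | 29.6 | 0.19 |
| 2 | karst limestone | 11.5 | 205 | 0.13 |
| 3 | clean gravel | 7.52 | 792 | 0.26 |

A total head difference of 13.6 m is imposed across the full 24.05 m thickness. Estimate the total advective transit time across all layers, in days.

0.0763

With flow normal to the layers, continuity requires the same specific discharge q through every layer.
Σ(b_i/K_i) = 5.03/29.6 + 11.5/205 + 7.52/792 = 0.2355 d.
q = Δh / Σ(b_i/K_i) = 13.6 / 0.2355 = 57.74 m/day.
In each layer the seepage velocity is v_i = q/n_i, so the layer transit time is t_i = b_i·n_i / q:
  layer 1 (medium sand): t_1 = 5.03 × 0.19 / 57.74 = 0.01655 d
  layer 2 (karst limestone): t_2 = 11.5 × 0.13 / 57.74 = 0.02589 d
  layer 3 (clean gravel): t_3 = 7.52 × 0.26 / 57.74 = 0.03386 d
Total t = Σ t_i = 0.07630 days.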